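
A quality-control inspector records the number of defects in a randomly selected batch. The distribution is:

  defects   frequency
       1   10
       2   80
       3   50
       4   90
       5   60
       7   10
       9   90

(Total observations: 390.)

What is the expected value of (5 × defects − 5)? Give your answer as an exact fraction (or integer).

Total = 390, so P(defects=1) = 10/390, etc.
E[5x-5] = (1/39)·0 + (8/39)·5 + (5/39)·10 + (3/13)·15 + (2/13)·20 + (1/39)·30 + (3/13)·40
     = 245/13

245/13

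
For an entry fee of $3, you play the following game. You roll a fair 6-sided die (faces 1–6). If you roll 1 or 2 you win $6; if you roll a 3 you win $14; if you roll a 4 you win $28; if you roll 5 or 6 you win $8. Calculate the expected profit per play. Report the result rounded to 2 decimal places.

E[payout] = (1/3)·6 + (1/3)·8 + (1/6)·14 + (1/6)·28 = 35/3
Expected profit = 35/3 − 3 = 26/3 ≈ $8.67

$8.67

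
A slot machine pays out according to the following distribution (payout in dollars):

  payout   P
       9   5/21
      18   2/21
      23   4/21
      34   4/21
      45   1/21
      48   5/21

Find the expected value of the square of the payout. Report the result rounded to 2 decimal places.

E[X²] = (5/21)·81 + (2/21)·324 + (4/21)·529 + (4/21)·1156 + (1/21)·2025 + (5/21)·2304
     = 21338/21 ≈ 1016.10

1016.10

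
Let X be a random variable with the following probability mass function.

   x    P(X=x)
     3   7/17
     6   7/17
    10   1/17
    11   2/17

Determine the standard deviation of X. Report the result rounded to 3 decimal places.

2.724

E[X] = 95/17, E[X²] = 657/17
Var(X) = E[X²] − (E[X])² = 657/17 − 9025/289 = 2144/289
SD(X) = √(2144/289) ≈ 2.724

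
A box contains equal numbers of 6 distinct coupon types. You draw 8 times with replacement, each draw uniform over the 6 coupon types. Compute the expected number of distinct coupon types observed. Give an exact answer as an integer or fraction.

Let Xⱼ=1 if type j appears at least once. P(Xⱼ=1) = 1 − ((6−1)/6)^8 = 1288991/1679616.
E[#distinct] = 6·1288991/1679616 = 1288991/279936.

1288991/279936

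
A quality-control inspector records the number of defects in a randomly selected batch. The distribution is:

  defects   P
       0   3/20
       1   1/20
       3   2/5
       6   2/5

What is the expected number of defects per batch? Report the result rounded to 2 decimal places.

E[X] = (3/20)·0 + (1/20)·1 + (2/5)·3 + (2/5)·6
     = 73/20 ≈ 3.65

3.65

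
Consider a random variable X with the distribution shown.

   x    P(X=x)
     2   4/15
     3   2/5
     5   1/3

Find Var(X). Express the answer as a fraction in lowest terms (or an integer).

E[X] = (4/15)·2 + (2/5)·3 + (1/3)·5 = 17/5
E[X²] = (4/15)·4 + (2/5)·9 + (1/3)·25 = 13
Var(X) = 13 − (17/5)² = 36/25

36/25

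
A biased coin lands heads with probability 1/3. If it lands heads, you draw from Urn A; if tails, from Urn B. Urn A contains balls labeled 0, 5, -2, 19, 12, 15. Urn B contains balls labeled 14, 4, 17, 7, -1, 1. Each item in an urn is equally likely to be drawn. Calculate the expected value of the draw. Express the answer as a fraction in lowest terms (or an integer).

E[X | Urn A] = (0 + 5 − 2 + 19 + 12 + 15)/6 = 49/6
E[X | Urn B] = (14 + 4 + 17 + 7 − 1 + 1)/6 = 7
E[X] = (1/3)·49/6 + (2/3)·7 = 133/18

133/18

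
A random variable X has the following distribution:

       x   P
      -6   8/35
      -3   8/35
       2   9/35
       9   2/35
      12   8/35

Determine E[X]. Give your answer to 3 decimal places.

1.714

E[X] = (8/35)·(-6) + (8/35)·(-3) + (9/35)·2 + (2/35)·9 + (8/35)·12
     = 12/7 ≈ 1.714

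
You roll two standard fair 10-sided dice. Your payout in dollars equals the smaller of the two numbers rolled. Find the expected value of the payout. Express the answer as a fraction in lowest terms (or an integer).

Distribution of the smaller of the two numbers rolled: 1 w.p. 19/100, 2 w.p. 17/100, 3 w.p. 3/20, 4 w.p. 13/100, 5 w.p. 11/100, 6 w.p. 9/100, …
E[payout] = (19/100)·1 + (17/100)·2 + (3/20)·3 + (13/100)·4 + (11/100)·5 + (9/100)·6 + (7/100)·7 + (1/20)·8 + (3/100)·9 + (1/100)·10 = 77/20

77/20 dollars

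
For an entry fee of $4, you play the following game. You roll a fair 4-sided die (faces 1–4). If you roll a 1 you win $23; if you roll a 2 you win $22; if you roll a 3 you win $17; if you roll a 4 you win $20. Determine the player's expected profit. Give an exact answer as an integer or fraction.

E[payout] = (1/4)·17 + (1/4)·20 + (1/4)·22 + (1/4)·23 = 41/2
Expected profit = 41/2 − 4 = 33/2

33/2 dollars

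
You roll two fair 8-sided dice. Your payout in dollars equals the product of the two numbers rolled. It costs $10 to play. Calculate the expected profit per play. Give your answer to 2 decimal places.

$10.25

Distribution of the product of the two numbers rolled: 1 w.p. 1/64, 2 w.p. 1/32, 3 w.p. 1/32, 4 w.p. 3/64, 5 w.p. 1/32, 6 w.p. 1/16, …
E[payout] = (1/64)·1 + (1/32)·2 + (1/32)·3 + (3/64)·4 + (1/32)·5 + (1/16)·6 + (1/32)·7 + (1/16)·8 + (1/64)·9 + (1/32)·10 + (1/16)·12 + (1/32)·14 + (1/32)·15 + (3/64)·16 + (1/32)·18 + (1/32)·20 + (1/32)·21 + (1/16)·24 + (1/64)·25 + (1/32)·28 + (1/32)·30 + (1/32)·32 + (1/32)·35 + (1/64)·36 + (1/32)·40 + (1/32)·42 + (1/32)·48 + (1/64)·49 + (1/32)·56 + (1/64)·64 = 81/4
Expected profit = 81/4 − 10 = 41/4 ≈ $10.25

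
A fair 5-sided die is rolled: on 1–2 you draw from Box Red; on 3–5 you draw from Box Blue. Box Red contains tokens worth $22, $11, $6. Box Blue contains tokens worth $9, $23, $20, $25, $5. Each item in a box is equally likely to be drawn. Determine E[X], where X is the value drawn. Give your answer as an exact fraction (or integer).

E[X | Box Red] = (22 + 11 + 6)/3 = 13
E[X | Box Blue] = (9 + 23 + 20 + 25 + 5)/5 = 82/5
E[X] = (2/5)·13 + (3/5)·82/5 = 376/25

376/25 dollars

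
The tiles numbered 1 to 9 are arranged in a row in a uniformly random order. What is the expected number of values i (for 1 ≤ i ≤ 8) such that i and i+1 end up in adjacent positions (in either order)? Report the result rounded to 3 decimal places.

1.778

For each i ∈ {1,…,8}, let Xᵢ = 1 if i and i+1 are adjacent. P(Xᵢ=1) = 2·(9−1)!/9! = 2/9.
By linearity, E[ΣXᵢ] = (8)·(2/9) = 16/9.
≈ 1.778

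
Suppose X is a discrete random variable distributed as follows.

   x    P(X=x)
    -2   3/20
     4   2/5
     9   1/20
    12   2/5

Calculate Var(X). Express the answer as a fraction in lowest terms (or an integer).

10299/400

E[X] = (3/20)·(-2) + (2/5)·4 + (1/20)·9 + (2/5)·12 = 131/20
E[X²] = (3/20)·4 + (2/5)·16 + (1/20)·81 + (2/5)·144 = 1373/20
Var(X) = 1373/20 − (131/20)² = 10299/400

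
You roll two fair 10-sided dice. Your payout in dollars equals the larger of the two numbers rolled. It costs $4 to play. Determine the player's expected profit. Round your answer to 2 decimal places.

$3.15

Distribution of the larger of the two numbers rolled: 1 w.p. 1/100, 2 w.p. 3/100, 3 w.p. 1/20, 4 w.p. 7/100, 5 w.p. 9/100, 6 w.p. 11/100, …
E[payout] = (1/100)·1 + (3/100)·2 + (1/20)·3 + (7/100)·4 + (9/100)·5 + (11/100)·6 + (13/100)·7 + (3/20)·8 + (17/100)·9 + (19/100)·10 = 143/20
Expected profit = 143/20 − 4 = 63/20 ≈ $3.15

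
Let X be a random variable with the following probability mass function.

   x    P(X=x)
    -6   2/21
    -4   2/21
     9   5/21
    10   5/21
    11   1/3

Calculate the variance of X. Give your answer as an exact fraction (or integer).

E[X] = (2/21)·(-6) + (2/21)·(-4) + (5/21)·9 + (5/21)·10 + (1/3)·11 = 152/21
E[X²] = (2/21)·36 + (2/21)·16 + (5/21)·81 + (5/21)·100 + (1/3)·121 = 1856/21
Var(X) = 1856/21 − (152/21)² = 15872/441

15872/441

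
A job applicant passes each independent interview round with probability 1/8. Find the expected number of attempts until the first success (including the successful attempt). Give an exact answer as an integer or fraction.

For a geometric distribution, E[trials] = 1/p = 1/(1/8) = 8.

8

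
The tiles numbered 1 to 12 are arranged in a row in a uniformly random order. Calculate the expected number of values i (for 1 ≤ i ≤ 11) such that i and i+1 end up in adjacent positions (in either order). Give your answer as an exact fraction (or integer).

For each i ∈ {1,…,11}, let Xᵢ = 1 if i and i+1 are adjacent. P(Xᵢ=1) = 2·(12−1)!/12! = 2/12.
By linearity, E[ΣXᵢ] = (11)·(2/12) = 11/6.

11/6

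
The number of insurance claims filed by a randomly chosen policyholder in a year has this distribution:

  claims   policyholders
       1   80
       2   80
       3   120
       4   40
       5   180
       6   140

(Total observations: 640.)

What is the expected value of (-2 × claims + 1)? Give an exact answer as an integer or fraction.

-109/16

Total = 640, so P(claims=1) = 80/640, etc.
E[-2x+1] = (1/8)·(-1) + (1/8)·(-3) + (3/16)·(-5) + (1/16)·(-7) + (9/32)·(-9) + (7/32)·(-11)
     = -109/16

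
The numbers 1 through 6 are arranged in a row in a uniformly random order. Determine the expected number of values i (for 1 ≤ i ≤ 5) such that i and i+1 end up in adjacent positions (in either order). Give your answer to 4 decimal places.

For each i ∈ {1,…,5}, let Xᵢ = 1 if i and i+1 are adjacent. P(Xᵢ=1) = 2·(6−1)!/6! = 2/6.
By linearity, E[ΣXᵢ] = (5)·(2/6) = 5/3.
≈ 1.6667

1.6667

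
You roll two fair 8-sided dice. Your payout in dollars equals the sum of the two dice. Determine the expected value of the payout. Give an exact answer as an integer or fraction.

Distribution of the sum of the two dice: 2 w.p. 1/64, 3 w.p. 1/32, 4 w.p. 3/64, 5 w.p. 1/16, 6 w.p. 5/64, 7 w.p. 3/32, …
E[payout] = (1/64)·2 + (1/32)·3 + (3/64)·4 + (1/16)·5 + (5/64)·6 + (3/32)·7 + (7/64)·8 + (1/8)·9 + (7/64)·10 + (3/32)·11 + (5/64)·12 + (1/16)·13 + (3/64)·14 + (1/32)·15 + (1/64)·16 = 9

$9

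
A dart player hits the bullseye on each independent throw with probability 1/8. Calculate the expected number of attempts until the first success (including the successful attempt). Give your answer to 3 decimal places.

8.000

For a geometric distribution, E[trials] = 1/p = 1/(1/8) = 8.
≈ 8.000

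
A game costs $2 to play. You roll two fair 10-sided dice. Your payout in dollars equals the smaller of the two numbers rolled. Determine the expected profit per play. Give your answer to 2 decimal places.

Distribution of the smaller of the two numbers rolled: 1 w.p. 19/100, 2 w.p. 17/100, 3 w.p. 3/20, 4 w.p. 13/100, 5 w.p. 11/100, 6 w.p. 9/100, …
E[payout] = (19/100)·1 + (17/100)·2 + (3/20)·3 + (13/100)·4 + (11/100)·5 + (9/100)·6 + (7/100)·7 + (1/20)·8 + (3/100)·9 + (1/100)·10 = 77/20
Expected profit = 77/20 − 2 = 37/20 ≈ $1.85

$1.85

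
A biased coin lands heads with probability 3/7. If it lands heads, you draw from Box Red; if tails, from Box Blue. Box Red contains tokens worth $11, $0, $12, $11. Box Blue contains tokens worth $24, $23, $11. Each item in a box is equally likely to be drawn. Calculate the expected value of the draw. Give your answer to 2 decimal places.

$14.69

E[X | Box Red] = (11 + 0 + 12 + 11)/4 = 17/2
E[X | Box Blue] = (24 + 23 + 11)/3 = 58/3
E[X] = (3/7)·17/2 + (4/7)·58/3 = 617/42 ≈ 14.69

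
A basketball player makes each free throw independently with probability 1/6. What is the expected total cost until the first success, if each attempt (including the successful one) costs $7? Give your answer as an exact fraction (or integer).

E[#attempts] = 1/p = 6; E[cost] = 7·6 = 42.

$42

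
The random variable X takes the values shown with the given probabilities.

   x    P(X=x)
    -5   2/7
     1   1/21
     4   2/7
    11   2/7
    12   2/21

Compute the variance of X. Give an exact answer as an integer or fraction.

19256/441

E[X] = (2/7)·(-5) + (1/21)·1 + (2/7)·4 + (2/7)·11 + (2/21)·12 = 85/21
E[X²] = (2/7)·25 + (1/21)·1 + (2/7)·16 + (2/7)·121 + (2/21)·144 = 1261/21
Var(X) = 1261/21 − (85/21)² = 19256/441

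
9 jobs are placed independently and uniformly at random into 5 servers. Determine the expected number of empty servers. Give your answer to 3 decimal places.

Let Xⱼ=1 if server j is empty. P(Xⱼ=1) = ((5-1)/5)^9 = 262144/1953125.
By linearity, E[#empty] = 5·262144/1953125 = 262144/390625.
≈ 0.671

0.671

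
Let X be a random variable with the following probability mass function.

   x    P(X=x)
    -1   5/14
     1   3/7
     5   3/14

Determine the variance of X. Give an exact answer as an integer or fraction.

E[X] = (5/14)·(-1) + (3/7)·1 + (3/14)·5 = 8/7
E[X²] = (5/14)·1 + (3/7)·1 + (3/14)·25 = 43/7
Var(X) = 43/7 − (8/7)² = 237/49

237/49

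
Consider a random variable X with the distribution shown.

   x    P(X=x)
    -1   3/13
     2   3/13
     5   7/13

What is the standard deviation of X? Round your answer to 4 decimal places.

2.4639

E[X] = 38/13, E[X²] = 190/13
Var(X) = E[X²] − (E[X])² = 190/13 − 1444/169 = 1026/169
SD(X) = √(1026/169) ≈ 2.4639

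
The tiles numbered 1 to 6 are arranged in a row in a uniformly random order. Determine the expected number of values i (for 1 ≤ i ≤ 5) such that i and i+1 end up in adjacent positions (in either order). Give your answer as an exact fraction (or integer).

For each i ∈ {1,…,5}, let Xᵢ = 1 if i and i+1 are adjacent. P(Xᵢ=1) = 2·(6−1)!/6! = 2/6.
By linearity, E[ΣXᵢ] = (5)·(2/6) = 5/3.

5/3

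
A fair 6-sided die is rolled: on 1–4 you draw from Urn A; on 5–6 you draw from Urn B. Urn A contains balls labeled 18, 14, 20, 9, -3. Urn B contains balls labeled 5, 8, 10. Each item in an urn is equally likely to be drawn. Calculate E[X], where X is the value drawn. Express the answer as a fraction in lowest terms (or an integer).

E[X | Urn A] = (18 + 14 + 20 + 9 − 3)/5 = 58/5
E[X | Urn B] = (5 + 8 + 10)/3 = 23/3
E[X] = (2/3)·58/5 + (1/3)·23/3 = 463/45

463/45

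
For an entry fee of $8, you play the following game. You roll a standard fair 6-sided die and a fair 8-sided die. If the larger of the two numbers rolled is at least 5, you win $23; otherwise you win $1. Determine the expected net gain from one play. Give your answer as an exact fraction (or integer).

E[payout] = (1/3)·1 + (2/3)·23 = 47/3
Expected profit = 47/3 − 8 = 23/3

23/3 dollars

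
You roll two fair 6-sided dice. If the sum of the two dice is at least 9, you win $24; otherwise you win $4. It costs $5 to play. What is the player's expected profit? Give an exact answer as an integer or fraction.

41/9 dollars

E[payout] = (13/18)·4 + (5/18)·24 = 86/9
Expected profit = 86/9 − 5 = 41/9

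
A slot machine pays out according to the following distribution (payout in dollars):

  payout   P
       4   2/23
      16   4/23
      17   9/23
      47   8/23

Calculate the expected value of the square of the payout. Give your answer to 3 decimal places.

E[X²] = (2/23)·16 + (4/23)·256 + (9/23)·289 + (8/23)·2209
     = 21329/23 ≈ 927.348

927.348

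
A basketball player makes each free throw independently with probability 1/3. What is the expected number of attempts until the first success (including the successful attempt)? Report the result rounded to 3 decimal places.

3.000

For a geometric distribution, E[trials] = 1/p = 1/(1/3) = 3.
≈ 3.000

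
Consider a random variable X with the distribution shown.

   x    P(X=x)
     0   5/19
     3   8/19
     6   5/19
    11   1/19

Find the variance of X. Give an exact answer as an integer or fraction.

E[X] = (5/19)·0 + (8/19)·3 + (5/19)·6 + (1/19)·11 = 65/19
E[X²] = (5/19)·0 + (8/19)·9 + (5/19)·36 + (1/19)·121 = 373/19
Var(X) = 373/19 − (65/19)² = 2862/361

2862/361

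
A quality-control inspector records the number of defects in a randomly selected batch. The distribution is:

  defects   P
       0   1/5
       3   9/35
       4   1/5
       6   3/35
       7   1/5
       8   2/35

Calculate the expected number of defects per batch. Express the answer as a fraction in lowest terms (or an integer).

E[X] = (1/5)·0 + (9/35)·3 + (1/5)·4 + (3/35)·6 + (1/5)·7 + (2/35)·8
     = 138/35

138/35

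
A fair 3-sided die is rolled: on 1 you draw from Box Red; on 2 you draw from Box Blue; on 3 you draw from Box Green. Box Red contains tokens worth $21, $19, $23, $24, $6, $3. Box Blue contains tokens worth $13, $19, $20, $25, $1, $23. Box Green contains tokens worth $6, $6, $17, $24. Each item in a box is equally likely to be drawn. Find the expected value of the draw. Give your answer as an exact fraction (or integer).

553/36 dollars

E[X | Box Red] = (21 + 19 + 23 + 24 + 6 + 3)/6 = 16
E[X | Box Blue] = (13 + 19 + 20 + 25 + 1 + 23)/6 = 101/6
E[X | Box Green] = (6 + 6 + 17 + 24)/4 = 53/4
E[X] = (1/3)·16 + (1/3)·101/6 + (1/3)·53/4 = 553/36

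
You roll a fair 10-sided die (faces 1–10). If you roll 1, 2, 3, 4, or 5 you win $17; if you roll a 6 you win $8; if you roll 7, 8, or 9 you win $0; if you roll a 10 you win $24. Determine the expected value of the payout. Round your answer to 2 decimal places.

$11.70

E[payout] = (3/10)·0 + (1/10)·8 + (1/2)·17 + (1/10)·24 = 117/10
≈ $11.70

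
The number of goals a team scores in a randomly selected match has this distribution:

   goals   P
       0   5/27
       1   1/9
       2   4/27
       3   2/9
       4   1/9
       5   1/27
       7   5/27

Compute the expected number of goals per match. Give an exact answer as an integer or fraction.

3

E[X] = (5/27)·0 + (1/9)·1 + (4/27)·2 + (2/9)·3 + (1/9)·4 + (1/27)·5 + (5/27)·7
     = 3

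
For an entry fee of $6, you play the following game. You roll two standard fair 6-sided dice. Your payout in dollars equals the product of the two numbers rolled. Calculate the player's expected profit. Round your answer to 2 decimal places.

Distribution of the product of the two numbers rolled: 1 w.p. 1/36, 2 w.p. 1/18, 3 w.p. 1/18, 4 w.p. 1/12, 5 w.p. 1/18, 6 w.p. 1/9, …
E[payout] = (1/36)·1 + (1/18)·2 + (1/18)·3 + (1/12)·4 + (1/18)·5 + (1/9)·6 + (1/18)·8 + (1/36)·9 + (1/18)·10 + (1/9)·12 + (1/18)·15 + (1/36)·16 + (1/18)·18 + (1/18)·20 + (1/18)·24 + (1/36)·25 + (1/18)·30 + (1/36)·36 = 49/4
Expected profit = 49/4 − 6 = 25/4 ≈ $6.25

$6.25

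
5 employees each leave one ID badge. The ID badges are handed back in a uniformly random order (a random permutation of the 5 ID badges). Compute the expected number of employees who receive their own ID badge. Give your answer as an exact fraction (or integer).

Let Xᵢ = 1 if person i gets their own ID badge. For each i, P(Xᵢ=1) = 1/5.
By linearity of expectation, E[X₁+…+X_5] = 5·(1/5) = 1.

1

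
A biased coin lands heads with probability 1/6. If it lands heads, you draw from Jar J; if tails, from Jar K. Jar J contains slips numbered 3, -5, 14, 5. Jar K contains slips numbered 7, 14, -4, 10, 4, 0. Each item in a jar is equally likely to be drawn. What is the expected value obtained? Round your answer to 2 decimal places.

5.01

E[X | Jar J] = (3 − 5 + 14 + 5)/4 = 17/4
E[X | Jar K] = (7 + 14 − 4 + 10 + 4 + 0)/6 = 31/6
E[X] = (1/6)·17/4 + (5/6)·31/6 = 361/72 ≈ 5.01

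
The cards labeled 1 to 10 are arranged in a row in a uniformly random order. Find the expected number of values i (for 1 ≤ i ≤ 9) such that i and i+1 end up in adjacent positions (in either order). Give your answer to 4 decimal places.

For each i ∈ {1,…,9}, let Xᵢ = 1 if i and i+1 are adjacent. P(Xᵢ=1) = 2·(10−1)!/10! = 2/10.
By linearity, E[ΣXᵢ] = (9)·(2/10) = 9/5.
≈ 1.8000

1.8000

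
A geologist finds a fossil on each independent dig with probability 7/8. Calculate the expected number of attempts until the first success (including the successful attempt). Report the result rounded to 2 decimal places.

For a geometric distribution, E[trials] = 1/p = 1/(7/8) = 8/7.
≈ 1.14

1.14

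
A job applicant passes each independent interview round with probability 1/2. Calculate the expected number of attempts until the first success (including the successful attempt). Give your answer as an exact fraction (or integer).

For a geometric distribution, E[trials] = 1/p = 1/(1/2) = 2.

2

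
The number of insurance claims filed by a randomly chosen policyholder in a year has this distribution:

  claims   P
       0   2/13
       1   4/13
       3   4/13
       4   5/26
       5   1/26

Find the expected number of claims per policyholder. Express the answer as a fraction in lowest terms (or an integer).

E[X] = (2/13)·0 + (4/13)·1 + (4/13)·3 + (5/26)·4 + (1/26)·5
     = 57/26

57/26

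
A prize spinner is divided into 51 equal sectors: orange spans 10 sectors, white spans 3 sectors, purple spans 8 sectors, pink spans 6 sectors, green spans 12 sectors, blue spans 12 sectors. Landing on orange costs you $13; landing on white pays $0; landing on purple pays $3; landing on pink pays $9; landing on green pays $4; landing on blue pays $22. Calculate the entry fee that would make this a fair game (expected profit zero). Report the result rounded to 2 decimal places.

E[payout] = (10/51)·(-13) + (3/51)·0 + (8/51)·3 + (6/51)·9 + (12/51)·4 + (12/51)·22 = 260/51
Fair fee = E[payout] = 260/51 ≈ $5.10

$5.10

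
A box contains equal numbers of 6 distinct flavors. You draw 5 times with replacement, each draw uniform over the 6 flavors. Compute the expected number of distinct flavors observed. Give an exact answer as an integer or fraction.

Let Xⱼ=1 if type j appears at least once. P(Xⱼ=1) = 1 − ((6−1)/6)^5 = 4651/7776.
E[#distinct] = 6·4651/7776 = 4651/1296.

4651/1296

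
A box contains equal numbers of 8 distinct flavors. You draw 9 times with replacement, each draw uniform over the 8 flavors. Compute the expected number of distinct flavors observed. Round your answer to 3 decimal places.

Let Xⱼ=1 if type j appears at least once. P(Xⱼ=1) = 1 − ((8−1)/8)^9 = 93864121/134217728.
E[#distinct] = 8·93864121/134217728 = 93864121/16777216.
≈ 5.595

5.595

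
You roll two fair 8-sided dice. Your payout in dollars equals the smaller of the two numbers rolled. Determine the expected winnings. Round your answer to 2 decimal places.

$3.19

Distribution of the smaller of the two numbers rolled: 1 w.p. 15/64, 2 w.p. 13/64, 3 w.p. 11/64, 4 w.p. 9/64, 5 w.p. 7/64, 6 w.p. 5/64, …
E[payout] = (15/64)·1 + (13/64)·2 + (11/64)·3 + (9/64)·4 + (7/64)·5 + (5/64)·6 + (3/64)·7 + (1/64)·8 = 51/16
≈ $3.19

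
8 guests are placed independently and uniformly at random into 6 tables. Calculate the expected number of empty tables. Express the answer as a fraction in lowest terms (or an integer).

Let Xⱼ=1 if table j is empty. P(Xⱼ=1) = ((6-1)/6)^8 = 390625/1679616.
By linearity, E[#empty] = 6·390625/1679616 = 390625/279936.

390625/279936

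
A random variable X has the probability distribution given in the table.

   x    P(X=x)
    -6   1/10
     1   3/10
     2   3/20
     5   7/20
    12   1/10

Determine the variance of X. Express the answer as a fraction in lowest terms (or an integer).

E[X] = (1/10)·(-6) + (3/10)·1 + (3/20)·2 + (7/20)·5 + (1/10)·12 = 59/20
E[X²] = (1/10)·36 + (3/10)·1 + (3/20)·4 + (7/20)·25 + (1/10)·144 = 553/20
Var(X) = 553/20 − (59/20)² = 7579/400

7579/400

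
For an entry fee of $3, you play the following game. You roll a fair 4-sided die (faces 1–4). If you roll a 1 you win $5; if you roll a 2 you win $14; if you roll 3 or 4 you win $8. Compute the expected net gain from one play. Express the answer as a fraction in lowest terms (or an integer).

E[payout] = (1/4)·5 + (1/2)·8 + (1/4)·14 = 35/4
Expected profit = 35/4 − 3 = 23/4

23/4 dollars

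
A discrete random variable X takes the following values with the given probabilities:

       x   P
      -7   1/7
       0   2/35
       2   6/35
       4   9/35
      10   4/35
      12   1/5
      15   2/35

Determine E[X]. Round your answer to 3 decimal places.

4.771

E[X] = (1/7)·(-7) + (2/35)·0 + (6/35)·2 + (9/35)·4 + (4/35)·10 + (1/5)·12 + (2/35)·15
     = 167/35 ≈ 4.771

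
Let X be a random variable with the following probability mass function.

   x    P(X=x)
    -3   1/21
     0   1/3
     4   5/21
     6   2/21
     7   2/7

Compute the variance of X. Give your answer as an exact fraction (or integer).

E[X] = (1/21)·(-3) + (1/3)·0 + (5/21)·4 + (2/21)·6 + (2/7)·7 = 71/21
E[X²] = (1/21)·9 + (1/3)·0 + (5/21)·16 + (2/21)·36 + (2/7)·49 = 65/3
Var(X) = 65/3 − (71/21)² = 4514/441

4514/441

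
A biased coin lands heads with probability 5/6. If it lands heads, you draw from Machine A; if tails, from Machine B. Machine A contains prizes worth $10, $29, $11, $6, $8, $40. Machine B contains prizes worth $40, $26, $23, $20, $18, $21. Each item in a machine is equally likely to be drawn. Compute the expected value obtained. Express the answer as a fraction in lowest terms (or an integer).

167/9 dollars

E[X | Machine A] = (10 + 29 + 11 + 6 + 8 + 40)/6 = 52/3
E[X | Machine B] = (40 + 26 + 23 + 20 + 18 + 21)/6 = 74/3
E[X] = (5/6)·52/3 + (1/6)·74/3 = 167/9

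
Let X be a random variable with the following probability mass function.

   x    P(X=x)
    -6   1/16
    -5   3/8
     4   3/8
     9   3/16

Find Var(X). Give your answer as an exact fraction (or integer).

8175/256

E[X] = (1/16)·(-6) + (3/8)·(-5) + (3/8)·4 + (3/16)·9 = 15/16
E[X²] = (1/16)·36 + (3/8)·25 + (3/8)·16 + (3/16)·81 = 525/16
Var(X) = 525/16 − (15/16)² = 8175/256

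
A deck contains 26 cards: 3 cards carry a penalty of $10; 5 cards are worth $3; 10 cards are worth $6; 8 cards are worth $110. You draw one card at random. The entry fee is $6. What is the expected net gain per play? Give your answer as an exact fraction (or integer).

E[payout] = (3/26)·(-10) + (5/26)·3 + (10/26)·6 + (8/26)·110 = 925/26
Expected profit = 925/26 − 6 = 769/26

769/26 dollars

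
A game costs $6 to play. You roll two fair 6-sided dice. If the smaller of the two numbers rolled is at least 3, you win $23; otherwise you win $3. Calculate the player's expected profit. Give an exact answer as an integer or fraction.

53/9 dollars

E[payout] = (5/9)·3 + (4/9)·23 = 107/9
Expected profit = 107/9 − 6 = 53/9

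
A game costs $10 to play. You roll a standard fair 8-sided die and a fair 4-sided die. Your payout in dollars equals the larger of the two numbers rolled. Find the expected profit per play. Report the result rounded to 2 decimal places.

Distribution of the larger of the two numbers rolled: 1 w.p. 1/32, 2 w.p. 3/32, 3 w.p. 5/32, 4 w.p. 7/32, 5 w.p. 1/8, 6 w.p. 1/8, …
E[payout] = (1/32)·1 + (3/32)·2 + (5/32)·3 + (7/32)·4 + (1/8)·5 + (1/8)·6 + (1/8)·7 + (1/8)·8 = 77/16
Expected profit = 77/16 − 10 = -83/16 ≈ -$5.19

-$5.19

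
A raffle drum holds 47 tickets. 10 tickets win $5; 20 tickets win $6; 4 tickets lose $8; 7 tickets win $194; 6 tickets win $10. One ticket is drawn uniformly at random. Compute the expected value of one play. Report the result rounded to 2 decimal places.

$33.11

E[payout] = (10/47)·5 + (20/47)·6 + (4/47)·(-8) + (7/47)·194 + (6/47)·10 = 1556/47
≈ $33.11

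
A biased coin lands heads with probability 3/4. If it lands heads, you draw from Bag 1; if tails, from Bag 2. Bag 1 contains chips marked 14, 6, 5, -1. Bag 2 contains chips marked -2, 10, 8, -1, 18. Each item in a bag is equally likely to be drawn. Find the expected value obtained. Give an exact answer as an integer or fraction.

E[X | Bag 1] = (14 + 6 + 5 − 1)/4 = 6
E[X | Bag 2] = (-2 + 10 + 8 − 1 + 18)/5 = 33/5
E[X] = (3/4)·6 + (1/4)·33/5 = 123/20

123/20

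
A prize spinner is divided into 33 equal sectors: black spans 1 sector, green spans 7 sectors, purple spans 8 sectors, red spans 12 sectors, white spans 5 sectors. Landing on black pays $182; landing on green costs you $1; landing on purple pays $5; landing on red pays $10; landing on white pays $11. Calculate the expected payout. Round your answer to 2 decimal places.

E[payout] = (1/33)·182 + (7/33)·(-1) + (8/33)·5 + (12/33)·10 + (5/33)·11 = 130/11
≈ $11.82

$11.82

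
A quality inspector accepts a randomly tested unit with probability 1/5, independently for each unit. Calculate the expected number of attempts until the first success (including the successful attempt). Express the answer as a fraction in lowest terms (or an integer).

For a geometric distribution, E[trials] = 1/p = 1/(1/5) = 5.

5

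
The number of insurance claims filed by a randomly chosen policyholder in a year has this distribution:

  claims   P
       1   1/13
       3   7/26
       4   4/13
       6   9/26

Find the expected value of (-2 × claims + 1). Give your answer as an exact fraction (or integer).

-96/13

E[-2x+1] = (1/13)·(-1) + (7/26)·(-5) + (4/13)·(-7) + (9/26)·(-11)
     = -96/13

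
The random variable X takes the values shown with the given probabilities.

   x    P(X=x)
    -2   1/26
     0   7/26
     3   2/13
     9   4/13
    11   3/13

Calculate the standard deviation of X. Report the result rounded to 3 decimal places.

E[X] = 74/13, E[X²] = 707/13
Var(X) = E[X²] − (E[X])² = 707/13 − 5476/169 = 3715/169
SD(X) = √(3715/169) ≈ 4.689

4.689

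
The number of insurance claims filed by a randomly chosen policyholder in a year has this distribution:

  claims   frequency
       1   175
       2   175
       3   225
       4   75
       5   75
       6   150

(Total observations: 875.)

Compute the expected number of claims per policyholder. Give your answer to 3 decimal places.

Total = 875, so P(claims=1) = 175/875, etc.
E[X] = (1/5)·1 + (1/5)·2 + (9/35)·3 + (3/35)·4 + (3/35)·5 + (6/35)·6
     = 111/35 ≈ 3.171

3.171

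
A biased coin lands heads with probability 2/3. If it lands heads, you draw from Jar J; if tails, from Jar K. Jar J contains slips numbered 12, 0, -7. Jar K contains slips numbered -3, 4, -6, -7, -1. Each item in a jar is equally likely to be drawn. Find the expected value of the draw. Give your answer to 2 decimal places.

0.24

E[X | Jar J] = (12 + 0 − 7)/3 = 5/3
E[X | Jar K] = (-3 + 4 − 6 − 7 − 1)/5 = -13/5
E[X] = (2/3)·5/3 + (1/3)·(-13/5) = 11/45 ≈ 0.24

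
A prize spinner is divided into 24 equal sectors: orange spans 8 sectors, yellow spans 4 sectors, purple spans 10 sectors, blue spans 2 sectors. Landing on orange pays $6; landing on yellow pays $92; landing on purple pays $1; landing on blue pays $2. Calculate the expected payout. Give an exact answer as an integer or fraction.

215/12 dollars

E[payout] = (8/24)·6 + (4/24)·92 + (10/24)·1 + (2/24)·2 = 215/12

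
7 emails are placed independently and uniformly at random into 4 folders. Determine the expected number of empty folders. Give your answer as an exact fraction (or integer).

Let Xⱼ=1 if folder j is empty. P(Xⱼ=1) = ((4-1)/4)^7 = 2187/16384.
By linearity, E[#empty] = 4·2187/16384 = 2187/4096.

2187/4096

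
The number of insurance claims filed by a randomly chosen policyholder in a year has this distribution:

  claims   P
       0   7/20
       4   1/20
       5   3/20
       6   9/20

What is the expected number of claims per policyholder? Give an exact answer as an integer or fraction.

E[X] = (7/20)·0 + (1/20)·4 + (3/20)·5 + (9/20)·6
     = 73/20

73/20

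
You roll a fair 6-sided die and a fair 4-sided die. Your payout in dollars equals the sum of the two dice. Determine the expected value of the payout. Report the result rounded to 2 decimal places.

$6.00

Distribution of the sum of the two dice: 2 w.p. 1/24, 3 w.p. 1/12, 4 w.p. 1/8, 5 w.p. 1/6, 6 w.p. 1/6, 7 w.p. 1/6, …
E[payout] = (1/24)·2 + (1/12)·3 + (1/8)·4 + (1/6)·5 + (1/6)·6 + (1/6)·7 + (1/8)·8 + (1/12)·9 + (1/24)·10 = 6
≈ $6.00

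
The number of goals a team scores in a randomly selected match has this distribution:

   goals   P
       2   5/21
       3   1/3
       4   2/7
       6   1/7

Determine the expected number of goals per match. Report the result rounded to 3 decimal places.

3.476

E[X] = (5/21)·2 + (1/3)·3 + (2/7)·4 + (1/7)·6
     = 73/21 ≈ 3.476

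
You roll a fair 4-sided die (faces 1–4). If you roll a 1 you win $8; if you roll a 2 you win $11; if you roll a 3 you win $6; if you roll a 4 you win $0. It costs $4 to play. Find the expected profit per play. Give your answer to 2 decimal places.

$2.25

E[payout] = (1/4)·0 + (1/4)·6 + (1/4)·8 + (1/4)·11 = 25/4
Expected profit = 25/4 − 4 = 9/4 ≈ $2.25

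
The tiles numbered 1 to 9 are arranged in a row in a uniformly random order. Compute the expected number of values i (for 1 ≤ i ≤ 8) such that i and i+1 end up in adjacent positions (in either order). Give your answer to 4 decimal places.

For each i ∈ {1,…,8}, let Xᵢ = 1 if i and i+1 are adjacent. P(Xᵢ=1) = 2·(9−1)!/9! = 2/9.
By linearity, E[ΣXᵢ] = (8)·(2/9) = 16/9.
≈ 1.7778

1.7778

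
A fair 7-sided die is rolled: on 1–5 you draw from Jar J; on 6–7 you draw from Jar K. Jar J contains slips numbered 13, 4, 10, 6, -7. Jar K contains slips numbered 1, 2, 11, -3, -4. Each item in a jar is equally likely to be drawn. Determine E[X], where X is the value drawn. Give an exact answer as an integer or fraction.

E[X | Jar J] = (13 + 4 + 10 + 6 − 7)/5 = 26/5
E[X | Jar K] = (1 + 2 + 11 − 3 − 4)/5 = 7/5
E[X] = (5/7)·26/5 + (2/7)·7/5 = 144/35

144/35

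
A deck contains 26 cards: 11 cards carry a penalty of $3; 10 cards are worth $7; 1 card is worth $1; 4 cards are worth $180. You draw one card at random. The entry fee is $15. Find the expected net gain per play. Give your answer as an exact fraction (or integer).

E[payout] = (11/26)·(-3) + (10/26)·7 + (1/26)·1 + (4/26)·180 = 379/13
Expected profit = 379/13 − 15 = 184/13

184/13 dollars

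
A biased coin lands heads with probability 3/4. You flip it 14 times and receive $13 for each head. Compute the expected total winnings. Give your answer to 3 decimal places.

E[#heads] = 14·3/4 = 21/2 (linearity over flips).
E[winnings] = 13·21/2 = 273/2.
≈ 136.500

$136.500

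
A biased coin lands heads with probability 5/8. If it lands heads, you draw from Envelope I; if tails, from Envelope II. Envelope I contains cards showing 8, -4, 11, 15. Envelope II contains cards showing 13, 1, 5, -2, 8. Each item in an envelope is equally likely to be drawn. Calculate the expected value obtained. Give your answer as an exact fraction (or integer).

105/16

E[X | Envelope I] = (8 − 4 + 11 + 15)/4 = 15/2
E[X | Envelope II] = (13 + 1 + 5 − 2 + 8)/5 = 5
E[X] = (5/8)·15/2 + (3/8)·5 = 105/16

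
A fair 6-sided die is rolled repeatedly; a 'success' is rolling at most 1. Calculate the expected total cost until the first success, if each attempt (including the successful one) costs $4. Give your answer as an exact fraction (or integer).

$24

E[#attempts] = 1/p = 6; E[cost] = 4·6 = 24.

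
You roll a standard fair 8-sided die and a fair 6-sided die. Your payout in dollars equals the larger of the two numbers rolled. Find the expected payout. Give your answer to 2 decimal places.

$5.23

Distribution of the larger of the two numbers rolled: 1 w.p. 1/48, 2 w.p. 1/16, 3 w.p. 5/48, 4 w.p. 7/48, 5 w.p. 3/16, 6 w.p. 11/48, …
E[payout] = (1/48)·1 + (1/16)·2 + (5/48)·3 + (7/48)·4 + (3/16)·5 + (11/48)·6 + (1/8)·7 + (1/8)·8 = 251/48
≈ $5.23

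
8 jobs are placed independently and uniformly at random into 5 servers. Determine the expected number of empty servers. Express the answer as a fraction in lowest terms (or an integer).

65536/78125

Let Xⱼ=1 if server j is empty. P(Xⱼ=1) = ((5-1)/5)^8 = 65536/390625.
By linearity, E[#empty] = 5·65536/390625 = 65536/78125.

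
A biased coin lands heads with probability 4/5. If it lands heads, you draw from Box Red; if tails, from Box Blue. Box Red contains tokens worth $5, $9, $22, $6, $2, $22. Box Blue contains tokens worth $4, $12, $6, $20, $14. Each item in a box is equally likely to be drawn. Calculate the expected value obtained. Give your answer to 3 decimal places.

E[X | Box Red] = (5 + 9 + 22 + 6 + 2 + 22)/6 = 11
E[X | Box Blue] = (4 + 12 + 6 + 20 + 14)/5 = 56/5
E[X] = (4/5)·11 + (1/5)·56/5 = 276/25 ≈ 11.040

$11.040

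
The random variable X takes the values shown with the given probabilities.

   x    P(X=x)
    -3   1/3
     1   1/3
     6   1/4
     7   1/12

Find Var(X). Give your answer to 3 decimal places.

E[X] = (1/3)·(-3) + (1/3)·1 + (1/4)·6 + (1/12)·7 = 17/12
E[X²] = (1/3)·9 + (1/3)·1 + (1/4)·36 + (1/12)·49 = 197/12
Var(X) = 197/12 − (17/12)² = 2075/144 ≈ 14.410

14.410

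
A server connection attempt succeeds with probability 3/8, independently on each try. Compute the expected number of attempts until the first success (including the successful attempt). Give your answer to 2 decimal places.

For a geometric distribution, E[trials] = 1/p = 1/(3/8) = 8/3.
≈ 2.67

2.67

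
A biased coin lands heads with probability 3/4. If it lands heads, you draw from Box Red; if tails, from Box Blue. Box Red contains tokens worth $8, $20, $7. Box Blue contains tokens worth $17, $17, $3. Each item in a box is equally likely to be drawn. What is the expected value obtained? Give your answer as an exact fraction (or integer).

E[X | Box Red] = (8 + 20 + 7)/3 = 35/3
E[X | Box Blue] = (17 + 17 + 3)/3 = 37/3
E[X] = (3/4)·35/3 + (1/4)·37/3 = 71/6

71/6 dollars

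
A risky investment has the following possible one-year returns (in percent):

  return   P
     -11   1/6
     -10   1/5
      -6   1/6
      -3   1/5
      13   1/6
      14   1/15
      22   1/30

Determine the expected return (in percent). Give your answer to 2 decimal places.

-1.60

E[X] = (1/6)·(-11) + (1/5)·(-10) + (1/6)·(-6) + (1/5)·(-3) + (1/6)·13 + (1/15)·14 + (1/30)·22
     = -8/5 ≈ -1.60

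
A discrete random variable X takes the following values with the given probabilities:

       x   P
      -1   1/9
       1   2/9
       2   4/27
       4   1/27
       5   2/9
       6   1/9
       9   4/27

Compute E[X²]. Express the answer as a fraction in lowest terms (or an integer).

E[X²] = (1/9)·1 + (2/9)·1 + (4/27)·4 + (1/27)·16 + (2/9)·25 + (1/9)·36 + (4/27)·81
     = 623/27

623/27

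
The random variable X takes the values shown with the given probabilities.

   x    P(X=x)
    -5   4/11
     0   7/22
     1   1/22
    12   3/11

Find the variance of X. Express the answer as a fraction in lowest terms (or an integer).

2031/44

E[X] = (4/11)·(-5) + (7/22)·0 + (1/22)·1 + (3/11)·12 = 3/2
E[X²] = (4/11)·25 + (7/22)·0 + (1/22)·1 + (3/11)·144 = 1065/22
Var(X) = 1065/22 − (3/2)² = 2031/44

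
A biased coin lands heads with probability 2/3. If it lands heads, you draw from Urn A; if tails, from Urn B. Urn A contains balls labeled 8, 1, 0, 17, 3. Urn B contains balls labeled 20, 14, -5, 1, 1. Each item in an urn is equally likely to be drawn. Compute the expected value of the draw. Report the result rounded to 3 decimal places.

E[X | Urn A] = (8 + 1 + 0 + 17 + 3)/5 = 29/5
E[X | Urn B] = (20 + 14 − 5 + 1 + 1)/5 = 31/5
E[X] = (2/3)·29/5 + (1/3)·31/5 = 89/15 ≈ 5.933

5.933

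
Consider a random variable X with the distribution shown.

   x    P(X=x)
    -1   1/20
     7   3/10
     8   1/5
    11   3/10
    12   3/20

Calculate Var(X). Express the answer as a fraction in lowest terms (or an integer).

E[X] = (1/20)·(-1) + (3/10)·7 + (1/5)·8 + (3/10)·11 + (3/20)·12 = 35/4
E[X²] = (1/20)·1 + (3/10)·49 + (1/5)·64 + (3/10)·121 + (3/20)·144 = 1709/20
Var(X) = 1709/20 − (35/4)² = 711/80

711/80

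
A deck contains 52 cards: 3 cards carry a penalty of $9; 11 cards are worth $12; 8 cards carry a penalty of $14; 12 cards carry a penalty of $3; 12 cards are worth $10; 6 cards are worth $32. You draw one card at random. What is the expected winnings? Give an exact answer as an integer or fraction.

269/52 dollars

E[payout] = (3/52)·(-9) + (11/52)·12 + (8/52)·(-14) + (12/52)·(-3) + (12/52)·10 + (6/52)·32 = 269/52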